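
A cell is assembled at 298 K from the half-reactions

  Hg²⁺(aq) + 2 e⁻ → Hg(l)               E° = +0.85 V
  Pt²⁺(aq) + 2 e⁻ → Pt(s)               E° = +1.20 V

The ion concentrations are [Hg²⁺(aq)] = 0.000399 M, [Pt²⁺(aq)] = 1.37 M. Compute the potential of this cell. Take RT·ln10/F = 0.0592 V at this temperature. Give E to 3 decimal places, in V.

+0.455 V

Since E°(Pt²⁺/Pt) > E°(Hg²⁺/Hg), Pt²⁺/Pt serves as the cathode.
E°cell = E°cat − E°an = +1.20 − (+0.85) = +0.35 V; n = 2.
The balanced reaction is Pt²⁺(aq) + Hg(l) → Pt(s) + Hg²⁺(aq), so Q = [Hg²⁺(aq)] / [Pt²⁺(aq)] = 0.000291 and log Q = −3.536.
By the Nernst equation, E = +0.35 − (0.0592/2)·(−3.536) = +0.455 V.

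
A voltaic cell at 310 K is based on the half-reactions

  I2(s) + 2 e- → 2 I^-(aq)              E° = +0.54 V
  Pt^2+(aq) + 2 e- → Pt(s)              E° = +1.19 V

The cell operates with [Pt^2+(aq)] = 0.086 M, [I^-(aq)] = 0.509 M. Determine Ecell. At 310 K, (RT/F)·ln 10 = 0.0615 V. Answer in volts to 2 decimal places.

+0.60 V

Since E°(Pt²⁺/Pt) > E°(I₂/I⁻), Pt²⁺/Pt serves as the cathode.
E°cell = +1.19 − (+0.54) = +0.65 V, with n = 2 electrons transferred.
For the overall reaction Pt^2+(aq) + 2 I^-(aq) → Pt(s) + I2(s), Q = 1 / ([Pt^2+(aq)]·[I^-(aq)]^2) = 44.9, giving log Q = 1.652.
E = E° − (0.0615/n)·log Q = +0.65 − (0.0615/2)(1.652) = +0.60 V.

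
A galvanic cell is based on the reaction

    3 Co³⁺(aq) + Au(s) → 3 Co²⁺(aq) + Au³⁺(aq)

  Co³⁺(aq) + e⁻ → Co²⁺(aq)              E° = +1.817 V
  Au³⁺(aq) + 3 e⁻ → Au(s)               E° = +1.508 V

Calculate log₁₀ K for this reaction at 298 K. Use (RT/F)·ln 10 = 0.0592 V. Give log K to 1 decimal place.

The Co³⁺/Co²⁺ couple is reduced (cathode); E°cell = +1.817 − (+1.508) = +0.309 V with n = 3.
At equilibrium E = 0, so log K = nE°cell / 0.0592 = (3)(+0.309) / 0.0592 = 15.7.

log K = 15.7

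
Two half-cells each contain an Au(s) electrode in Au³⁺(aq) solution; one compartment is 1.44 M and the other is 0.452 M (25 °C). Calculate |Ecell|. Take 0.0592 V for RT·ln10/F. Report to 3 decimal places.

0.010 V

For a concentration cell E°cell = 0, since both electrodes use the same couple.
The compartment with the higher Au³⁺(aq) concentration (1.44 M) acts as the cathode; ions are reduced there and produced at the dilute (0.452 M) anode.
With n = 3, Ecell = −(0.0592/3)·log([dilute]/[conc]) = −(0.0592/3)·log(0.452/1.44) = +0.010 V.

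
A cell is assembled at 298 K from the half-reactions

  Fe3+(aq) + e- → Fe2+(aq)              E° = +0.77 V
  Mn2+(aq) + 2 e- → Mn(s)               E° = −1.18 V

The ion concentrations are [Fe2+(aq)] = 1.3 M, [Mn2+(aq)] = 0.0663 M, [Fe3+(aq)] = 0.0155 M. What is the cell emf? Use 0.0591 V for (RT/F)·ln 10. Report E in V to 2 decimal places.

+1.87 V

Since E°(Fe³⁺/Fe²⁺) > E°(Mn²⁺/Mn), Fe³⁺/Fe²⁺ serves as the cathode.
The standard potential is +0.77 − (−1.18) = +1.95 V and the balanced reaction transfers n = 2 electrons.
For the overall reaction 2 Fe3+(aq) + Mn(s) → 2 Fe2+(aq) + Mn2+(aq), Q = ([Fe2+(aq)]^2·[Mn2+(aq)]) / [Fe3+(aq)]^2 = 466, giving log Q = 2.669.
By the Nernst equation, E = +1.95 − (0.0591/2)·(2.669) = +1.87 V.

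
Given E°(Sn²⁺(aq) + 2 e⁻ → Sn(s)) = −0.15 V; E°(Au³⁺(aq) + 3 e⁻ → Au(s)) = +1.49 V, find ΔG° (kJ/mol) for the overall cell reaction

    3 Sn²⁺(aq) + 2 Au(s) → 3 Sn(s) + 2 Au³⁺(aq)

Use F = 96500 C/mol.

+950 kJ/mol

In the reaction as written Sn²⁺(aq) is reduced, so the Sn²⁺/Sn couple is the cathode and Au³⁺/Au is the anode.
E°cell = −0.15 − (+1.49) = −1.64 V; balancing electrons gives n = 6.
ΔG° = −nFE°cell = −(6)(96500)(−1.64) J/mol = +950 kJ/mol.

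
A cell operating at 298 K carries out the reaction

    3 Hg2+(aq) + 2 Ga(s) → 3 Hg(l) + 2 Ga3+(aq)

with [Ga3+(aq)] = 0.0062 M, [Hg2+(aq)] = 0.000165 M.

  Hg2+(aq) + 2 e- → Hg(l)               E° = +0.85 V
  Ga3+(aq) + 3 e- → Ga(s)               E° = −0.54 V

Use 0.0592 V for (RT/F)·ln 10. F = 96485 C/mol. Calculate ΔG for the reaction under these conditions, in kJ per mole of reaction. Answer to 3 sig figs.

−765 kJ/mol

E°cell = +0.85 − (−0.54) = +1.39 V; the balanced reaction transfers n = 6 electrons.
Here Q = [Ga3+(aq)]^2 / [Hg2+(aq)]^3 = 8.56×10^6 (log Q = 6.932), giving E = +1.39 − (0.0592/6)·(6.932) = +1.3216 V.
Finally ΔG = −nFE = −(6)(96485 C/mol)(+1.3216 V) = −765 kJ/mol.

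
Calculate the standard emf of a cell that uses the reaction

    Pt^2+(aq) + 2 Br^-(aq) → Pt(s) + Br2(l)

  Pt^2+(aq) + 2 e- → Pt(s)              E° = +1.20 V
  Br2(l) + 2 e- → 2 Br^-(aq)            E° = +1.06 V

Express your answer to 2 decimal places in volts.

In the reaction as written, Pt^2+(aq) is reduced (cathode) and Br2(l) is produced by oxidation at the anode.
E°cell = E°(cathode) − E°(anode) = +1.20 − (+1.06) = +0.14 V.
The positive value indicates the reaction is spontaneous as written.

+0.14 V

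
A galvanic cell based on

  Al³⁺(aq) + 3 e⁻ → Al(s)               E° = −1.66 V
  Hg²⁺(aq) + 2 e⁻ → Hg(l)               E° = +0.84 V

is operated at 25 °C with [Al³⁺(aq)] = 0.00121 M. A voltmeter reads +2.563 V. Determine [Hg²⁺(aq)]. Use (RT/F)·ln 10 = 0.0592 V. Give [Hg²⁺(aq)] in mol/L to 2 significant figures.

With Hg²⁺/Hg at the cathode and Al³⁺/Al at the anode, E°cell = +0.84 − (−1.66) = +2.50 V (n = 6).
From the Nernst equation, log Q = n(E° − E)/0.0592 = 6·(+2.50 − (+2.563))/0.0592 = −6.385.
Balancing electrons gives 3 Hg²⁺(aq) + 2 Al(s) → 3 Hg(l) + 2 Al³⁺(aq); thus Q = [Al³⁺(aq)]^2 / [Hg²⁺(aq)]^3.
Substituting the known concentrations and solving, log [Hg²⁺(aq)] = 0.184 and [Hg²⁺(aq)] = 1.5 M.

1.5 M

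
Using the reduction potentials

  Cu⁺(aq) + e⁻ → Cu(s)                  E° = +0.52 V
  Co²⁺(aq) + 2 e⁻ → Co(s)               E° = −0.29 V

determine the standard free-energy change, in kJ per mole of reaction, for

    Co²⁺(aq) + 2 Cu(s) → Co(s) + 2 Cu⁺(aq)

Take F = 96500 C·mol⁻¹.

In the reaction as written Co²⁺(aq) is reduced, so the Co²⁺/Co couple is the cathode and Cu⁺/Cu is the anode.
E°cell = −0.29 − (+0.52) = −0.81 V; balancing electrons gives n = 2.
ΔG° = −nFE°cell = −(2)(96500)(−0.81) J/mol = +156 kJ/mol.

+156 kJ/mol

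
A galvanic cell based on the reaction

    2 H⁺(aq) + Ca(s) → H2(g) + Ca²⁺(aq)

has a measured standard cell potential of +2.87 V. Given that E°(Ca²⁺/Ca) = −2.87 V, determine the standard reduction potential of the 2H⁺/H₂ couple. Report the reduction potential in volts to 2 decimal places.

In the reaction as written the 2H⁺/H₂ couple is reduced (cathode) and Ca²⁺/Ca is oxidized (anode), so E°cell = E°(2H⁺/H₂) − E°(Ca²⁺/Ca).
E°(2H⁺/H₂) = E°cell + E°(anode) = +2.87 + (−2.87) = +0.00 V.

+0.00 V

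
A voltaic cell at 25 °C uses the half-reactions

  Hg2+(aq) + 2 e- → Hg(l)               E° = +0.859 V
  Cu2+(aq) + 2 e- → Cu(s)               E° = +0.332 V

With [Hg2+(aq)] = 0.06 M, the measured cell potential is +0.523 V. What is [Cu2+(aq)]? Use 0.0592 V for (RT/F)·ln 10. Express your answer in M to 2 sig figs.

0.082 M

Hg²⁺/Hg is the cathode (higher E°); E°cell = +0.859 − (+0.332) = +0.527 V with n = 2.
From the Nernst equation, log Q = n(E° − E)/0.0592 = 2·(+0.527 − (+0.523))/0.0592 = 0.135.
The balanced reaction is Hg2+(aq) + Cu(s) → Hg(l) + Cu2+(aq), so Q = [Cu2+(aq)] / [Hg2+(aq)].
Isolating [Cu2+(aq)] in Q = 10^{0.135} yields log [Cu2+(aq)] = −1.087, i.e. 0.082 M.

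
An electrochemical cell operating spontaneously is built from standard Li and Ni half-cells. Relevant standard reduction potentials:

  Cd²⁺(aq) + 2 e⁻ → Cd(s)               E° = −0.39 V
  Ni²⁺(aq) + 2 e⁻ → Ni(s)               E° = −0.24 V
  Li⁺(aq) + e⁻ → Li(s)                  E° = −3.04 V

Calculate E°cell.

The Ni²⁺/Ni couple has the higher E°, so Ni ion is reduced (cathode) and Li is oxidized (anode).
E°cell = E°(cathode) − E°(anode) = −0.24 − (−3.04) = +2.80 V.

+2.80 V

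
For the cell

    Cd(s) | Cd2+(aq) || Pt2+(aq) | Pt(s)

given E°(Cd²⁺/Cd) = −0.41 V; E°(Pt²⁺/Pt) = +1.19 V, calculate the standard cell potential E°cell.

By convention the left-hand electrode in cell notation is the anode (oxidation) and the right-hand electrode is the cathode (reduction).
E°cell = E°(right) − E°(left) = +1.19 − (−0.41) = +1.60 V.

+1.60 V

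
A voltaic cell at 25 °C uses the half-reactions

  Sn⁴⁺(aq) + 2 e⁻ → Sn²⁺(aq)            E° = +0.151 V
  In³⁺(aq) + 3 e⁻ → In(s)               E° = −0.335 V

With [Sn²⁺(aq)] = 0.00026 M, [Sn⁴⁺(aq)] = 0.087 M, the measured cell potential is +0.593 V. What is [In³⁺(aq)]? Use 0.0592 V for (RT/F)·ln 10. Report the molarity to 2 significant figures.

0.023 M

With Sn⁴⁺/Sn²⁺ at the cathode and In³⁺/In at the anode, E°cell = +0.151 − (−0.335) = +0.486 V (n = 6).
From the Nernst equation, log Q = n(E° − E)/0.0592 = 6·(+0.486 − (+0.593))/0.0592 = −10.845.
Balancing electrons gives 3 Sn⁴⁺(aq) + 2 In(s) → 3 Sn²⁺(aq) + 2 In³⁺(aq); thus Q = ([Sn²⁺(aq)]^3·[In³⁺(aq)]^2) / [Sn⁴⁺(aq)]^3.
Solving for the unknown gives log [In³⁺(aq)] = −1.636, so [In³⁺(aq)] ≈ 0.023 M.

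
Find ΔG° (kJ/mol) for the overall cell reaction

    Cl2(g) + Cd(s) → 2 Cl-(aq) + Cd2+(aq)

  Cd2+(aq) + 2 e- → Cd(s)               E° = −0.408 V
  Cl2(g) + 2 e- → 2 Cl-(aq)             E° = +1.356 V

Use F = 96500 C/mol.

In the reaction as written Cl2(g) is reduced, so the Cl₂/Cl⁻ couple is the cathode and Cd²⁺/Cd is the anode.
E°cell = +1.356 − (−0.408) = +1.764 V; balancing electrons gives n = 2.
ΔG° = −nFE°cell = −(2)(96500)(+1.764) J/mol = −340 kJ/mol.

−340 kJ/mol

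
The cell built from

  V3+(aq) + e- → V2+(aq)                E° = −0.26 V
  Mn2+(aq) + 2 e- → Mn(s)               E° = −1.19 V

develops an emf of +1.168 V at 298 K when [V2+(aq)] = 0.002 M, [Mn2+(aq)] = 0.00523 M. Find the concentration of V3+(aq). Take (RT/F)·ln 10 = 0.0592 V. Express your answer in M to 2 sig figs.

With V³⁺/V²⁺ at the cathode and Mn²⁺/Mn at the anode, E°cell = −0.26 − (−1.19) = +0.93 V (n = 2).
From the Nernst equation, log Q = n(E° − E)/0.0592 = 2·(+0.93 − (+1.168))/0.0592 = −8.041.
The balanced reaction is 2 V3+(aq) + Mn(s) → 2 V2+(aq) + Mn2+(aq), so Q = ([V2+(aq)]^2·[Mn2+(aq)]) / [V3+(aq)]^2.
Substituting the known concentrations and solving, log [V3+(aq)] = 0.181 and [V3+(aq)] = 1.5 M.

1.5 M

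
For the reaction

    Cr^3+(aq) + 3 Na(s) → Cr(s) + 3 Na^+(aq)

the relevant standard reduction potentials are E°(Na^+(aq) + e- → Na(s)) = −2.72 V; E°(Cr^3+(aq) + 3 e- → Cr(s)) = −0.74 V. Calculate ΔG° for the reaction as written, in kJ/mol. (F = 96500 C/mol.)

−573 kJ/mol

In the reaction as written Cr^3+(aq) is reduced, so the Cr³⁺/Cr couple is the cathode and Na⁺/Na is the anode.
E°cell = −0.74 − (−2.72) = +1.98 V; balancing electrons gives n = 3.
ΔG° = −nFE°cell = −(3)(96500)(+1.98) J/mol = −573 kJ/mol.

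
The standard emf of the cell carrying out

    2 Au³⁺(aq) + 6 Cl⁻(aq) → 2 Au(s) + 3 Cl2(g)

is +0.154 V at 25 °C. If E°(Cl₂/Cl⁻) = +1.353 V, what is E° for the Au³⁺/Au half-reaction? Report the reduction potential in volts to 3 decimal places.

+1.507 V

In the reaction as written the Au³⁺/Au couple is reduced (cathode) and Cl₂/Cl⁻ is oxidized (anode), so E°cell = E°(Au³⁺/Au) − E°(Cl₂/Cl⁻).
E°(Au³⁺/Au) = E°cell + E°(anode) = +0.154 + (+1.353) = +1.507 V.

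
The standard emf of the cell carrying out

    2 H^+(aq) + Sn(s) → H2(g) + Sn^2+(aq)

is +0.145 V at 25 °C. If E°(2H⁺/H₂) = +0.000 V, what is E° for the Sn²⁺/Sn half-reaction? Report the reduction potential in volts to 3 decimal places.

−0.145 V

In the reaction as written the 2H⁺/H₂ couple is reduced (cathode) and Sn²⁺/Sn is oxidized (anode), so E°cell = E°(2H⁺/H₂) − E°(Sn²⁺/Sn).
E°(Sn²⁺/Sn) = E°(cathode) − E°cell = +0.000 − (+0.145) = −0.145 V.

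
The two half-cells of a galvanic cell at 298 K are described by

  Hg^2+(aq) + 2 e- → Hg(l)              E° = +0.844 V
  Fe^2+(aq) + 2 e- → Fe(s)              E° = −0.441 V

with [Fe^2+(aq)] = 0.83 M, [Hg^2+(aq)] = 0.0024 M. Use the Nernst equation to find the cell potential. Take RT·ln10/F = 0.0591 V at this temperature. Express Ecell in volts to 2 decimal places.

Since E°(Hg²⁺/Hg) > E°(Fe²⁺/Fe), Hg²⁺/Hg serves as the cathode.
The standard potential is +0.844 − (−0.441) = +1.285 V and the balanced reaction transfers n = 2 electrons.
The balanced reaction is Hg^2+(aq) + Fe(s) → Hg(l) + Fe^2+(aq), so Q = [Fe^2+(aq)] / [Hg^2+(aq)] = 346 and log Q = 2.539.
E = E° − (0.0591/n)·log Q = +1.285 − (0.0591/2)(2.539) = +1.21 V.

+1.21 V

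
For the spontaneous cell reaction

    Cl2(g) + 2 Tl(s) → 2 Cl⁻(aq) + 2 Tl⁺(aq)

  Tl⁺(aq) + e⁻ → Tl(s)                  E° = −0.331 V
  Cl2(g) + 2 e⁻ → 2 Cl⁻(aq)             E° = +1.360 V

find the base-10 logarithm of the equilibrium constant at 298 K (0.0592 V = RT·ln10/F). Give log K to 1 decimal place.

The Cl₂/Cl⁻ couple is reduced (cathode); E°cell = +1.360 − (−0.331) = +1.691 V with n = 2.
At equilibrium E = 0, so log K = nE°cell / 0.0592 = (2)(+1.691) / 0.0592 = 57.1.

log K = 57.1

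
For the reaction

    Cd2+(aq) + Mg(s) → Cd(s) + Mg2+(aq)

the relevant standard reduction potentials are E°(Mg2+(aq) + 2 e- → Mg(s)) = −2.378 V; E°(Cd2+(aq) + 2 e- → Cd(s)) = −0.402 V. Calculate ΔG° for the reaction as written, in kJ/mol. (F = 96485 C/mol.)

−381 kJ/mol

In the reaction as written Cd2+(aq) is reduced, so the Cd²⁺/Cd couple is the cathode and Mg²⁺/Mg is the anode.
E°cell = −0.402 − (−2.378) = +1.976 V; balancing electrons gives n = 2.
ΔG° = −nFE°cell = −(2)(96485)(+1.976) J/mol = −381 kJ/mol.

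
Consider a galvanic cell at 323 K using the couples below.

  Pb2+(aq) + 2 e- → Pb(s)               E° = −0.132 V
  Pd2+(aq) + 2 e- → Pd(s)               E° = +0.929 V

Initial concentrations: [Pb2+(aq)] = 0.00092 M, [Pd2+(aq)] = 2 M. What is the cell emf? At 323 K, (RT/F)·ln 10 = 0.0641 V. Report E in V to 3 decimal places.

+1.168 V

The Pd²⁺/Pd couple has the more positive E°, so it is the cathode; Pb²⁺/Pb is the anode.
The standard potential is +0.929 − (−0.132) = +1.061 V and the balanced reaction transfers n = 2 electrons.
Balancing gives Pd2+(aq) + Pb(s) → Pd(s) + Pb2+(aq); hence Q = [Pb2+(aq)] / [Pd2+(aq)] = 0.00046 (log Q = −3.337).
E = E° − (0.0641/n)·log Q = +1.061 − (0.0641/2)(−3.337) = +1.168 V.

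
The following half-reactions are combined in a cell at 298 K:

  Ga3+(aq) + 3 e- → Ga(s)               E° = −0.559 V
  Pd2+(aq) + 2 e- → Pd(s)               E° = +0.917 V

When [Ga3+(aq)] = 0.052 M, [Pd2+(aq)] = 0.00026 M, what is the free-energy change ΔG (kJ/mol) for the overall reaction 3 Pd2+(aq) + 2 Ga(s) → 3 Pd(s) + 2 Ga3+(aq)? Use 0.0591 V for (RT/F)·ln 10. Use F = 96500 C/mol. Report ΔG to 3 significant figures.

E°cell = +0.917 − (−0.559) = +1.476 V; the balanced reaction transfers n = 6 electrons.
The reaction quotient is [Ga3+(aq)]^2 / [Pd2+(aq)]^3 = 1.54×10^8; by Nernst, E = +1.476 − (0.0591/6)(8.187) = +1.3954 V.
ΔG = −nFE = −(6)(96500)(+1.3954) J/mol = −808 kJ/mol.

−808 kJ/mol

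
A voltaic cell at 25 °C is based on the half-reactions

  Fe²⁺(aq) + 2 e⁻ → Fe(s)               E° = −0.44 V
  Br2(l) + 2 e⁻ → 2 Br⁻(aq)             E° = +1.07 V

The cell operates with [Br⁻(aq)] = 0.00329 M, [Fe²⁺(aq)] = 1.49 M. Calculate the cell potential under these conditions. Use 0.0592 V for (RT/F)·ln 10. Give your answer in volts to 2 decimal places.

The Br₂/Br⁻ couple has the more positive E°, so it is the cathode; Fe²⁺/Fe is the anode.
E°cell = +1.07 − (−0.44) = +1.51 V, with n = 2 electrons transferred.
The balanced reaction is Br2(l) + Fe(s) → 2 Br⁻(aq) + Fe²⁺(aq), so Q = [Br⁻(aq)]^2·[Fe²⁺(aq)] = 1.61×10^−5 and log Q = −4.792.
E = E° − (0.0592/n)·log Q = +1.51 − (0.0592/2)(−4.792) = +1.65 V.

+1.65 V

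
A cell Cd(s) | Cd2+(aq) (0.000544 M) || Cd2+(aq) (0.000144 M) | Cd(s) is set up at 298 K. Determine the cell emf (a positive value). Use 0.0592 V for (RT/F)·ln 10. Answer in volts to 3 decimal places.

0.017 V

For a concentration cell E°cell = 0, since both electrodes use the same couple.
The compartment with the higher Cd2+(aq) concentration (0.000544 M) acts as the cathode; ions are reduced there and produced at the dilute (0.000144 M) anode.
With n = 2, Ecell = −(0.0592/2)·log([dilute]/[conc]) = −(0.0592/2)·log(0.000144/0.000544) = +0.017 V.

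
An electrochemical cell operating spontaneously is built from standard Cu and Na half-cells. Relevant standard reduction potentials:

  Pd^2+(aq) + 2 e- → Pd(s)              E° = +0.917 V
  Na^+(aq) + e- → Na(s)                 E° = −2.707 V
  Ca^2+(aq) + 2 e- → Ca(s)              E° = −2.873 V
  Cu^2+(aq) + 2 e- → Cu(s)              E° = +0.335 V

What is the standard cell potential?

Of the two couples in this cell, the one with the more positive reduction potential is reduced at the cathode: here that is Cu²⁺/Cu (+0.335 V); Na⁺/Na (−2.707 V) is the anode.
E°cell = E°(cathode) − E°(anode) = +0.335 − (−2.707) = +3.042 V.

+3.042 V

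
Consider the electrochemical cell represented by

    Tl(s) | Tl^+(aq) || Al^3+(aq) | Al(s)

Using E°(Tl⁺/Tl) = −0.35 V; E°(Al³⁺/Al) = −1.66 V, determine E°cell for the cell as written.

−1.31 V

By convention the left-hand electrode in cell notation is the anode (oxidation) and the right-hand electrode is the cathode (reduction).
E°cell = E°(right) − E°(left) = −1.66 − (−0.35) = −1.31 V.
The negative sign shows that, as written, the cell would require an external voltage to drive the reaction.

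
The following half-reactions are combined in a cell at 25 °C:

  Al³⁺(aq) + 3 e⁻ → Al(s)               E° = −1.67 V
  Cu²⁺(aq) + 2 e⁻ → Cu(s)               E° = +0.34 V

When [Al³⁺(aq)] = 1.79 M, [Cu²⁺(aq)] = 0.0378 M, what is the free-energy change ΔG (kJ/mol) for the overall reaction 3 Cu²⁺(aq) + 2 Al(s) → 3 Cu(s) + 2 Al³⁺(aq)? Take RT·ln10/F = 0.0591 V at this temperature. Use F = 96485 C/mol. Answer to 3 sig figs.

With Cu²⁺/Cu reduced at the cathode, E°cell = +0.34 − (−1.67) = +2.01 V and n = 6.
Q = [Al³⁺(aq)]^2 / [Cu²⁺(aq)]^3 = 5.93×10^4, so log Q = 4.773 and E = +2.01 − (0.0591/6)(4.773) = +1.9630 V.
ΔG = −nFE = −(6)(96485)(+1.9630) J/mol = −1140 kJ/mol.

−1140 kJ/mol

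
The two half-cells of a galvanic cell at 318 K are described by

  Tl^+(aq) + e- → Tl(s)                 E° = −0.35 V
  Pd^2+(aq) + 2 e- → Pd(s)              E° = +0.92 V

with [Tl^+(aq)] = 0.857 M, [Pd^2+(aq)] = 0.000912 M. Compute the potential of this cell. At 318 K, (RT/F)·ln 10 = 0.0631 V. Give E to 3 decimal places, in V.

Since E°(Pd²⁺/Pd) > E°(Tl⁺/Tl), Pd²⁺/Pd serves as the cathode.
E°cell = +0.92 − (−0.35) = +1.27 V, with n = 2 electrons transferred.
The balanced reaction is Pd^2+(aq) + 2 Tl(s) → Pd(s) + 2 Tl^+(aq), so Q = [Tl^+(aq)]^2 / [Pd^2+(aq)] = 805 and log Q = 2.906.
Applying E = E° − (RT ln10/nF)·log Q gives +1.27 − (0.0631/2)(2.906) = +1.178 V.

+1.178 V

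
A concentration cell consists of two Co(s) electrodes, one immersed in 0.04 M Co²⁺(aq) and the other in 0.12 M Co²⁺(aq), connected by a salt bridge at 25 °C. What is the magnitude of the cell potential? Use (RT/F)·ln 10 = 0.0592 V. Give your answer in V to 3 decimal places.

0.014 V

For a concentration cell E°cell = 0, since both electrodes use the same couple.
The compartment with the higher Co²⁺(aq) concentration (0.12 M) acts as the cathode; ions are reduced there and produced at the dilute (0.04 M) anode.
With n = 2, Ecell = −(0.0592/2)·log([dilute]/[conc]) = −(0.0592/2)·log(0.04/0.12) = +0.014 V.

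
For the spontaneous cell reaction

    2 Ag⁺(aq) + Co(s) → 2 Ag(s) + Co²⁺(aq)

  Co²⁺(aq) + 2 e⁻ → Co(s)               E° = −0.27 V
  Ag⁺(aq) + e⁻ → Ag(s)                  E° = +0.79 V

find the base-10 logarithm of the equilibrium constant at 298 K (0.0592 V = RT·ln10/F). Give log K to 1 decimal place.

log K = 35.8

The Ag⁺/Ag couple is reduced (cathode); E°cell = +0.79 − (−0.27) = +1.06 V with n = 2.
At equilibrium E = 0, so log K = nE°cell / 0.0592 = (2)(+1.06) / 0.0592 = 35.8.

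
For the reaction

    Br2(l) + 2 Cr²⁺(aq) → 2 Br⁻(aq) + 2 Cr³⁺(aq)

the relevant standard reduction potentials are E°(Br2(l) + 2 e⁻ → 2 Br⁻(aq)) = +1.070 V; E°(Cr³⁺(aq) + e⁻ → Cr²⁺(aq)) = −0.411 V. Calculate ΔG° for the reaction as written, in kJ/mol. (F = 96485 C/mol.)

In the reaction as written Br2(l) is reduced, so the Br₂/Br⁻ couple is the cathode and Cr³⁺/Cr²⁺ is the anode.
E°cell = +1.070 − (−0.411) = +1.481 V; balancing electrons gives n = 2.
ΔG° = −nFE°cell = −(2)(96485)(+1.481) J/mol = −286 kJ/mol.

−286 kJ/mol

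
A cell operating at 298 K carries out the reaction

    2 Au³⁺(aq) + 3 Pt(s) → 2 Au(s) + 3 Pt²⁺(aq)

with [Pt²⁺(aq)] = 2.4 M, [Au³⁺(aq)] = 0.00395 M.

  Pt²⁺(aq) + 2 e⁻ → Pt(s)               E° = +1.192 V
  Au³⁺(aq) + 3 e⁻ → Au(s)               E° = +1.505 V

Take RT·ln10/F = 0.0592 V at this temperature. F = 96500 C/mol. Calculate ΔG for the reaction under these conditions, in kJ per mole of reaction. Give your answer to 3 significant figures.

With Au³⁺/Au reduced at the cathode, E°cell = +1.505 − (+1.192) = +0.313 V and n = 6.
Q = [Pt²⁺(aq)]^3 / [Au³⁺(aq)]^2 = 8.86×10^5, so log Q = 5.947 and E = +0.313 − (0.0592/6)(5.947) = +0.2543 V.
Finally ΔG = −nFE = −(6)(96500 C/mol)(+0.2543 V) = −147 kJ/mol.

−147 kJ/mol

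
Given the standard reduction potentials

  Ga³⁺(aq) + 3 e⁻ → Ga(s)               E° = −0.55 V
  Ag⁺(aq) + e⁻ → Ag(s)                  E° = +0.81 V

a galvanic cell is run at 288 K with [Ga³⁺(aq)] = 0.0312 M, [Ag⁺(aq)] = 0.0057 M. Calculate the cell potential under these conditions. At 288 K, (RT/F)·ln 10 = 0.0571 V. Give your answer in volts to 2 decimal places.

The Ag⁺/Ag couple has the more positive E°, so it is the cathode; Ga³⁺/Ga is the anode.
The standard potential is +0.81 − (−0.55) = +1.36 V and the balanced reaction transfers n = 3 electrons.
The balanced reaction is 3 Ag⁺(aq) + Ga(s) → 3 Ag(s) + Ga³⁺(aq), so Q = [Ga³⁺(aq)] / [Ag⁺(aq)]^3 = 1.68×10^5 and log Q = 5.227.
E = E° − (0.0571/n)·log Q = +1.36 − (0.0571/3)(5.227) = +1.26 V.

+1.26 V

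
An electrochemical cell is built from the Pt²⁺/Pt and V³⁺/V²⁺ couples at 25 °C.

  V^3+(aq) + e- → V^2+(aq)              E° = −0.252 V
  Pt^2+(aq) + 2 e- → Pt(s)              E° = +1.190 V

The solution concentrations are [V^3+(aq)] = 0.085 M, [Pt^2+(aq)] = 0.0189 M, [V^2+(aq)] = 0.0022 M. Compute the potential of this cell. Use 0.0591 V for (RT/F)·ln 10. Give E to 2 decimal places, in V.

+1.30 V

Pt²⁺/Pt is reduced (cathode, E° = +1.190 V) and V³⁺/V²⁺ is oxidized (anode).
The standard potential is +1.190 − (−0.252) = +1.442 V and the balanced reaction transfers n = 2 electrons.
Balancing gives Pt^2+(aq) + 2 V^2+(aq) → Pt(s) + 2 V^3+(aq); hence Q = [V^3+(aq)]^2 / ([Pt^2+(aq)]·[V^2+(aq)]^2) = 7.9×10^4 (log Q = 4.898).
By the Nernst equation, E = +1.442 − (0.0591/2)·(4.898) = +1.30 V.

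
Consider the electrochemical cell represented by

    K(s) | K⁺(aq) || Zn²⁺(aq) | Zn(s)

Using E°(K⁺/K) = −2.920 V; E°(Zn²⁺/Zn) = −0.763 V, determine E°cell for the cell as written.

By convention the left-hand electrode in cell notation is the anode (oxidation) and the right-hand electrode is the cathode (reduction).
E°cell = E°(right) − E°(left) = −0.763 − (−2.920) = +2.157 V.

+2.157 V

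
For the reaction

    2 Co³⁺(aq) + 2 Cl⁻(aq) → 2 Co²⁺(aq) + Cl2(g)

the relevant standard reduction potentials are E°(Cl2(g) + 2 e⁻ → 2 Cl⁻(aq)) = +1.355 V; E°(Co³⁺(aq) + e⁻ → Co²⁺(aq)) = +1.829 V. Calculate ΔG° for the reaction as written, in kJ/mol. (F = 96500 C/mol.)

−91.5 kJ/mol

In the reaction as written Co³⁺(aq) is reduced, so the Co³⁺/Co²⁺ couple is the cathode and Cl₂/Cl⁻ is the anode.
E°cell = +1.829 − (+1.355) = +0.474 V; balancing electrons gives n = 2.
ΔG° = −nFE°cell = −(2)(96500)(+0.474) J/mol = −91.5 kJ/mol.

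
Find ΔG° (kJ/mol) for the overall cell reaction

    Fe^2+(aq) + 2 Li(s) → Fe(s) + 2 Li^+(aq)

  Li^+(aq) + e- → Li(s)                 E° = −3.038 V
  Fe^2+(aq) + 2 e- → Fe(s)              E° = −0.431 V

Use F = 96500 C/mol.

−503 kJ/mol

In the reaction as written Fe^2+(aq) is reduced, so the Fe²⁺/Fe couple is the cathode and Li⁺/Li is the anode.
E°cell = −0.431 − (−3.038) = +2.607 V; balancing electrons gives n = 2.
ΔG° = −nFE°cell = −(2)(96500)(+2.607) J/mol = −503 kJ/mol.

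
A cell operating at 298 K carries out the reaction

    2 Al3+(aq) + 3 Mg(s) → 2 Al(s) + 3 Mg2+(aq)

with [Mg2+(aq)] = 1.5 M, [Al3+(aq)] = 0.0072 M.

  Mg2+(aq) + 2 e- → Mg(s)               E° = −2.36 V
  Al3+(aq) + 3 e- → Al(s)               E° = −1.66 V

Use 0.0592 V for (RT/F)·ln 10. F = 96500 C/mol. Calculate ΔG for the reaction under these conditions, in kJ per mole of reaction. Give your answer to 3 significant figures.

−378 kJ/mol

The standard cell potential is −1.66 − (−2.36) = +0.70 V, with n = 6 electrons in the balanced equation.
The reaction quotient is [Mg2+(aq)]^3 / [Al3+(aq)]^2 = 6.51×10^4; by Nernst, E = +0.70 − (0.0592/6)(4.814) = +0.6525 V.
Then ΔG = −nFE = −6 × 96500 × +0.6525 J/mol = −378 kJ/mol.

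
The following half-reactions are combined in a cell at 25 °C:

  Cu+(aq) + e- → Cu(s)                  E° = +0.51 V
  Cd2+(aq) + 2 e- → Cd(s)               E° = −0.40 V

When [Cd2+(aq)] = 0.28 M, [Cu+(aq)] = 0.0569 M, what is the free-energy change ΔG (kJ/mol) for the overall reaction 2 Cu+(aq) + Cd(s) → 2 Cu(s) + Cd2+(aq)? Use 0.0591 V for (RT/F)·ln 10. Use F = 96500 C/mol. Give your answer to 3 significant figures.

The standard cell potential is +0.51 − (−0.40) = +0.91 V, with n = 2 electrons in the balanced equation.
Q = [Cd2+(aq)] / [Cu+(aq)]^2 = 86.5, so log Q = 1.937 and E = +0.91 − (0.0591/2)(1.937) = +0.8528 V.
Finally ΔG = −nFE = −(2)(96500 C/mol)(+0.8528 V) = −165 kJ/mol.

−165 kJ/mol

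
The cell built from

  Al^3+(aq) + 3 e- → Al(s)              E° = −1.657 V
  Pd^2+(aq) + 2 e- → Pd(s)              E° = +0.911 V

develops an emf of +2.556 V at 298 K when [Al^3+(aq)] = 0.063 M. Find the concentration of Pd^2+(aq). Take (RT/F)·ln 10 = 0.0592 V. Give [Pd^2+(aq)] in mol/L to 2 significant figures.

0.062 M

With Pd²⁺/Pd at the cathode and Al³⁺/Al at the anode, E°cell = +0.911 − (−1.657) = +2.568 V (n = 6).
Since E = E° − (0.0592/n)·log Q, log Q = n(E° − E)/0.0592 = 1.216.
For 3 Pd^2+(aq) + 2 Al(s) → 3 Pd(s) + 2 Al^3+(aq), the reaction quotient is Q = [Al^3+(aq)]^2 / [Pd^2+(aq)]^3.
Solving for the unknown gives log [Pd^2+(aq)] = −1.206, so [Pd^2+(aq)] ≈ 0.062 M.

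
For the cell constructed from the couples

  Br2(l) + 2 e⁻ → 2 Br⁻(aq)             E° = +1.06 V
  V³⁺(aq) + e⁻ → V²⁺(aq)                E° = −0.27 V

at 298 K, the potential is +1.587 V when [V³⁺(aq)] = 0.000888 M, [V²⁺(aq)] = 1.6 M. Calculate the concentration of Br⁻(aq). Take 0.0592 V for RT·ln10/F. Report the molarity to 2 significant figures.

The Br₂/Br⁻ couple has the larger reduction potential, so it is the cathode: E°cell = +1.06 − (−0.27) = +1.33 V and n = 2.
Since E = E° − (0.0592/n)·log Q, log Q = n(E° − E)/0.0592 = −8.682.
For Br2(l) + 2 V²⁺(aq) → 2 Br⁻(aq) + 2 V³⁺(aq), the reaction quotient is Q = ([Br⁻(aq)]^2·[V³⁺(aq)]^2) / [V²⁺(aq)]^2.
Solving for the unknown gives log [Br⁻(aq)] = −1.085, so [Br⁻(aq)] ≈ 0.082 M.

0.082 M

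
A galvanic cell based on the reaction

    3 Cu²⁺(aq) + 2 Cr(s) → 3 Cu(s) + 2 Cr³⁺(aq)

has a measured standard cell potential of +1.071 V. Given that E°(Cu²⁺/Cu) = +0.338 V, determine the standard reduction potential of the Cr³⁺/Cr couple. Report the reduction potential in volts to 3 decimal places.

−0.733 V

In the reaction as written the Cu²⁺/Cu couple is reduced (cathode) and Cr³⁺/Cr is oxidized (anode), so E°cell = E°(Cu²⁺/Cu) − E°(Cr³⁺/Cr).
E°(Cr³⁺/Cr) = E°(cathode) − E°cell = +0.338 − (+1.071) = −0.733 V.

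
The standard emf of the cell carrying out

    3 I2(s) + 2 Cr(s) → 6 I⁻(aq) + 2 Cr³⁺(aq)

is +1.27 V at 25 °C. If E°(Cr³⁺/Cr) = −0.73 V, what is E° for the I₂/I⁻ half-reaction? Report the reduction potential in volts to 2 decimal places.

+0.54 V

In the reaction as written the I₂/I⁻ couple is reduced (cathode) and Cr³⁺/Cr is oxidized (anode), so E°cell = E°(I₂/I⁻) − E°(Cr³⁺/Cr).
E°(I₂/I⁻) = E°cell + E°(anode) = +1.27 + (−0.73) = +0.54 V.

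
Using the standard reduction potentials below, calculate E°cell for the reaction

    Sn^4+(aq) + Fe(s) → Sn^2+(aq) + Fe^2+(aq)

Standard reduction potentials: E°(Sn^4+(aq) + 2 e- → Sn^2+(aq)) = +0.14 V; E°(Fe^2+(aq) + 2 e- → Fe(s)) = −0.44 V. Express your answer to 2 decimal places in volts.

Sn^4+(aq) gains electrons, so the Sn⁴⁺/Sn²⁺ couple is the cathode; the Fe²⁺/Fe couple is the anode.
E°cell = E°(cathode) − E°(anode) = +0.14 − (−0.44) = +0.58 V.

+0.58 V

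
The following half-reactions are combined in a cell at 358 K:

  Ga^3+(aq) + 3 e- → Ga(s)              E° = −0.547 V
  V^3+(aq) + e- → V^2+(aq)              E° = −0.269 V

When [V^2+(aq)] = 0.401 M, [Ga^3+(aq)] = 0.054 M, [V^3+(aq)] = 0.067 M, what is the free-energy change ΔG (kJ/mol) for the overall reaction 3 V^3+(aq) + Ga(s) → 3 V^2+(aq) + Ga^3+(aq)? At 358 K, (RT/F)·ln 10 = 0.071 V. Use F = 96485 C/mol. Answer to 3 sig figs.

E°cell = −0.269 − (−0.547) = +0.278 V; the balanced reaction transfers n = 3 electrons.
The reaction quotient is ([V^2+(aq)]^3·[Ga^3+(aq)]) / [V^3+(aq)]^3 = 11.6; by Nernst, E = +0.278 − (0.071/3)(1.064) = +0.2528 V.
ΔG = −nFE = −(3)(96485)(+0.2528) J/mol = −73.2 kJ/mol.

−73.2 kJ/mol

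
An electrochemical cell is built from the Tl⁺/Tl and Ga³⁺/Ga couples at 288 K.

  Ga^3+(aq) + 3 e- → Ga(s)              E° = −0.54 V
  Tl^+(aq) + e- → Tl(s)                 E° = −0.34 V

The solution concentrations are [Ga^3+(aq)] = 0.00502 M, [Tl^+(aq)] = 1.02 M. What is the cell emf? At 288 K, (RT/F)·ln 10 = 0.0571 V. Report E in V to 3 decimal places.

Since E°(Tl⁺/Tl) > E°(Ga³⁺/Ga), Tl⁺/Tl serves as the cathode.
The standard potential is −0.34 − (−0.54) = +0.20 V and the balanced reaction transfers n = 3 electrons.
For the overall reaction 3 Tl^+(aq) + Ga(s) → 3 Tl(s) + Ga^3+(aq), Q = [Ga^3+(aq)] / [Tl^+(aq)]^3 = 0.00473, giving log Q = −2.325.
E = E° − (0.0571/n)·log Q = +0.20 − (0.0571/3)(−2.325) = +0.244 V.

+0.244 V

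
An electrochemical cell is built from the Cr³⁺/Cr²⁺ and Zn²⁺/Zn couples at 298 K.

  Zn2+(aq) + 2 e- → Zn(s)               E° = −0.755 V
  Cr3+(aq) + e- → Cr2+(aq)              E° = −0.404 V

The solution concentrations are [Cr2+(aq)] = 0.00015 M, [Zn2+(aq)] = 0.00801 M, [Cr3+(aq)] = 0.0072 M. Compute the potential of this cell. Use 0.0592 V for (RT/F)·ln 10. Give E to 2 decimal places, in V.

+0.51 V

The Cr³⁺/Cr²⁺ couple has the more positive E°, so it is the cathode; Zn²⁺/Zn is the anode.
E°cell = E°cat − E°an = −0.404 − (−0.755) = +0.351 V; n = 2.
For the overall reaction 2 Cr3+(aq) + Zn(s) → 2 Cr2+(aq) + Zn2+(aq), Q = ([Cr2+(aq)]^2·[Zn2+(aq)]) / [Cr3+(aq)]^2 = 3.48×10^−6, giving log Q = −5.459.
Applying E = E° − (RT ln10/nF)·log Q gives +0.351 − (0.0592/2)(−5.459) = +0.51 V.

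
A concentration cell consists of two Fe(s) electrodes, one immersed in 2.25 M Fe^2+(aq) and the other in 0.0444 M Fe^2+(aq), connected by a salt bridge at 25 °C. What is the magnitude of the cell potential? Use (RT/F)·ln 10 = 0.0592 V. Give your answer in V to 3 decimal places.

0.050 V

For a concentration cell E°cell = 0, since both electrodes use the same couple.
The compartment with the higher Fe^2+(aq) concentration (2.25 M) acts as the cathode; ions are reduced there and produced at the dilute (0.0444 M) anode.
With n = 2, Ecell = −(0.0592/2)·log([dilute]/[conc]) = −(0.0592/2)·log(0.0444/2.25) = +0.050 V.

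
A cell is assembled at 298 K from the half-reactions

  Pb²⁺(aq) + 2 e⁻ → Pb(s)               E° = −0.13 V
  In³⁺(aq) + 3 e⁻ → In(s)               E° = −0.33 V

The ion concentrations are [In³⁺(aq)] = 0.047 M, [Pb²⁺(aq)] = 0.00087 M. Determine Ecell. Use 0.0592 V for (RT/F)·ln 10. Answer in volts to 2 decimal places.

Since E°(Pb²⁺/Pb) > E°(In³⁺/In), Pb²⁺/Pb serves as the cathode.
E°cell = −0.13 − (−0.33) = +0.20 V, with n = 6 electrons transferred.
For the overall reaction 3 Pb²⁺(aq) + 2 In(s) → 3 Pb(s) + 2 In³⁺(aq), Q = [In³⁺(aq)]^2 / [Pb²⁺(aq)]^3 = 3.35×10^6, giving log Q = 6.526.
By the Nernst equation, E = +0.20 − (0.0592/6)·(6.526) = +0.14 V.

+0.14 V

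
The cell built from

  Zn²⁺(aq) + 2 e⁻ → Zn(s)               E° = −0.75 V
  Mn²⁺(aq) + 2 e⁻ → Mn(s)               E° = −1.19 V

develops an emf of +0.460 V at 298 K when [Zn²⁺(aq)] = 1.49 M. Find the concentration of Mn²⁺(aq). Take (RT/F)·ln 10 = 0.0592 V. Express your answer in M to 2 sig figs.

0.31 M

The Zn²⁺/Zn couple has the larger reduction potential, so it is the cathode: E°cell = −0.75 − (−1.19) = +0.44 V and n = 2.
From the Nernst equation, log Q = n(E° − E)/0.0592 = 2·(+0.44 − (+0.460))/0.0592 = −0.676.
Balancing electrons gives Zn²⁺(aq) + Mn(s) → Zn(s) + Mn²⁺(aq); thus Q = [Mn²⁺(aq)] / [Zn²⁺(aq)].
Solving for the unknown gives log [Mn²⁺(aq)] = −0.503, so [Mn²⁺(aq)] ≈ 0.31 M.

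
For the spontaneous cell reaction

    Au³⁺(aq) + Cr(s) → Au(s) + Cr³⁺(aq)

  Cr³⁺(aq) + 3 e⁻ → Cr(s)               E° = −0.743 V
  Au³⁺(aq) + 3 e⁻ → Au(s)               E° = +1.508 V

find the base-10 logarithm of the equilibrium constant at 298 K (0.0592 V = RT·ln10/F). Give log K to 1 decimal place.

log K = 114.1

The Au³⁺/Au couple is reduced (cathode); E°cell = +1.508 − (−0.743) = +2.251 V with n = 3.
At equilibrium E = 0, so log K = nE°cell / 0.0592 = (3)(+2.251) / 0.0592 = 114.1.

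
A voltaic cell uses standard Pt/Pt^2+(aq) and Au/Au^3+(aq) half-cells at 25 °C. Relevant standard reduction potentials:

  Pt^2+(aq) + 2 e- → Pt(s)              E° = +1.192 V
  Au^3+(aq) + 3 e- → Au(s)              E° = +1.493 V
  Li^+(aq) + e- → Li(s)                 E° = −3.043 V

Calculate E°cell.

Of the two couples in this cell, the one with the more positive reduction potential is reduced at the cathode: here that is Au³⁺/Au (+1.493 V); Pt²⁺/Pt (+1.192 V) is the anode.
E°cell = E°(cathode) − E°(anode) = +1.493 − (+1.192) = +0.301 V.

+0.301 V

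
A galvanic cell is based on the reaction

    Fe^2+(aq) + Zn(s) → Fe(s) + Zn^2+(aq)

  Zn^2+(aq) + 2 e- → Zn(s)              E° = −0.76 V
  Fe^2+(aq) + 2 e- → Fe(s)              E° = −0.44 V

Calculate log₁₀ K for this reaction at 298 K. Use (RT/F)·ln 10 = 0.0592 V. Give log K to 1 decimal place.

The Fe²⁺/Fe couple is reduced (cathode); E°cell = −0.44 − (−0.76) = +0.32 V with n = 2.
At equilibrium E = 0, so log K = nE°cell / 0.0592 = (2)(+0.32) / 0.0592 = 10.8.

log K = 10.8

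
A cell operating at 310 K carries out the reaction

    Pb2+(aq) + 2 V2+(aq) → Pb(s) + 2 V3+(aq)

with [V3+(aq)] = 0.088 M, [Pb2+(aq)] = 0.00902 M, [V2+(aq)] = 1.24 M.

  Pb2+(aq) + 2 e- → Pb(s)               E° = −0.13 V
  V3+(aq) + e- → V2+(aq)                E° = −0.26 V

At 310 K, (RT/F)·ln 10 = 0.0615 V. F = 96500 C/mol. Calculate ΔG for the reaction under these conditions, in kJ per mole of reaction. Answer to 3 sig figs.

The standard cell potential is −0.13 − (−0.26) = +0.13 V, with n = 2 electrons in the balanced equation.
Here Q = [V3+(aq)]^2 / ([Pb2+(aq)]·[V2+(aq)]^2) = 0.558 (log Q = −0.253), giving E = +0.13 − (0.0615/2)·(−0.253) = +0.1378 V.
Then ΔG = −nFE = −2 × 96500 × +0.1378 J/mol = −26.6 kJ/mol.

−26.6 kJ/mol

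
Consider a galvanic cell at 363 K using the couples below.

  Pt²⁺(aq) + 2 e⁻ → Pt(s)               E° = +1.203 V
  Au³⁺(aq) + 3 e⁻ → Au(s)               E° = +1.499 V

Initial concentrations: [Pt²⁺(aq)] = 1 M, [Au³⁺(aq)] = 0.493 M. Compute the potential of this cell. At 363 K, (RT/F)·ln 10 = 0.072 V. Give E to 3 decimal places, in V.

Au³⁺/Au is reduced (cathode, E° = +1.499 V) and Pt²⁺/Pt is oxidized (anode).
E°cell = E°cat − E°an = +1.499 − (+1.203) = +0.296 V; n = 6.
The balanced reaction is 2 Au³⁺(aq) + 3 Pt(s) → 2 Au(s) + 3 Pt²⁺(aq), so Q = [Pt²⁺(aq)]^3 / [Au³⁺(aq)]^2 = 4.11 and log Q = 0.614.
Applying E = E° − (RT ln10/nF)·log Q gives +0.296 − (0.072/6)(0.614) = +0.289 V.

+0.289 V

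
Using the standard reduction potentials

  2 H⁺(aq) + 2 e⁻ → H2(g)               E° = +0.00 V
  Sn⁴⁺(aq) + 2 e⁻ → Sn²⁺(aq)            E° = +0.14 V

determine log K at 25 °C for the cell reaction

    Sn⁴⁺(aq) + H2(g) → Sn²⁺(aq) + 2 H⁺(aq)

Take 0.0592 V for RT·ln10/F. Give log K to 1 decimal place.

The Sn⁴⁺/Sn²⁺ couple is reduced (cathode); E°cell = +0.14 − (+0.00) = +0.14 V with n = 2.
At equilibrium E = 0, so log K = nE°cell / 0.0592 = (2)(+0.14) / 0.0592 = 4.7.

log K = 4.7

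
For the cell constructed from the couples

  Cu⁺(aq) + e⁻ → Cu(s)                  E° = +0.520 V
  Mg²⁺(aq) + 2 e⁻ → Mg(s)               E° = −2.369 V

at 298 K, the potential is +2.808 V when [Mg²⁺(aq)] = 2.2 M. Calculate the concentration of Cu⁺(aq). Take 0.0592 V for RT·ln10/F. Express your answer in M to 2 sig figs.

Cu⁺/Cu is the cathode (higher E°); E°cell = +0.520 − (−2.369) = +2.889 V with n = 2.
Since E = E° − (0.0592/n)·log Q, log Q = n(E° − E)/0.0592 = 2.736.
For 2 Cu⁺(aq) + Mg(s) → 2 Cu(s) + Mg²⁺(aq), the reaction quotient is Q = [Mg²⁺(aq)] / [Cu⁺(aq)]^2.
Isolating [Cu⁺(aq)] in Q = 10^{2.736} yields log [Cu⁺(aq)] = −1.197, i.e. 0.064 M.

0.064 M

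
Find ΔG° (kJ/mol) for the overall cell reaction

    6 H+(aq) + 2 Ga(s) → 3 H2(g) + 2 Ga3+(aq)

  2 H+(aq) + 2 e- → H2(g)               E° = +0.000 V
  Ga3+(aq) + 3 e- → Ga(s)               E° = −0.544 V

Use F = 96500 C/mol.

−315 kJ/mol

In the reaction as written H+(aq) is reduced, so the 2H⁺/H₂ couple is the cathode and Ga³⁺/Ga is the anode.
E°cell = +0.000 − (−0.544) = +0.544 V; balancing electrons gives n = 6.
ΔG° = −nFE°cell = −(6)(96500)(+0.544) J/mol = −315 kJ/mol.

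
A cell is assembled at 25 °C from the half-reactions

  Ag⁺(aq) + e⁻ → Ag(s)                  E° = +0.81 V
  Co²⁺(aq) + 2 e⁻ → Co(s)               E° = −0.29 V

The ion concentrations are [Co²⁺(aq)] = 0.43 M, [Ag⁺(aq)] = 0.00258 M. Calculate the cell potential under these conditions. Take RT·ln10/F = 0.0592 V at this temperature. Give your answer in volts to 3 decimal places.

Since E°(Ag⁺/Ag) > E°(Co²⁺/Co), Ag⁺/Ag serves as the cathode.
E°cell = E°cat − E°an = +0.81 − (−0.29) = +1.10 V; n = 2.
The balanced reaction is 2 Ag⁺(aq) + Co(s) → 2 Ag(s) + Co²⁺(aq), so Q = [Co²⁺(aq)] / [Ag⁺(aq)]^2 = 6.46×10^4 and log Q = 4.810.
By the Nernst equation, E = +1.10 − (0.0592/2)·(4.810) = +0.958 V.

+0.958 V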